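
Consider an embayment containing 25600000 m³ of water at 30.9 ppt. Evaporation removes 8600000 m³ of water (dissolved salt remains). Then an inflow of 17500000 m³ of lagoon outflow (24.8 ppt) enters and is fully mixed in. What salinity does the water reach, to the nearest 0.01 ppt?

After evaporation: salt = 25,600,000×30.9 = 791,040,000; volume = 25,600,000 − 8,600,000 = 17,000,000 m³
After mixing: salt = 791,040,000 + 17,500,000×24.8 = 1,225,040,000; volume = 17,000,000 + 17,500,000 = 34,500,000 m³
S = 1,225,040,000 / 34,500,000 = 35.5084 ppt

35.51 ppt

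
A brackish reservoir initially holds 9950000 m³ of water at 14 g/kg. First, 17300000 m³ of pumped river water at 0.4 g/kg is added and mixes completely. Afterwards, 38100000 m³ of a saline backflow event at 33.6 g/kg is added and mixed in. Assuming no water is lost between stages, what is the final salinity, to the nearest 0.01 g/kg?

21.83 g/kg

Mass of salt is conserved:
Initial salt = 9,950,000×14 = 139,300,000
After stage 1: salt = 139,300,000 + 17,300,000×0.4 = 146,220,000; volume = 27,250,000 m³; S = 5.366 g/kg
After stage 2: salt = 146,220,000 + 38,100,000×33.6 = 1,426,380,000; volume = 65,350,000 m³
S = 1,426,380,000 / 65,350,000 = 21.8268 g/kg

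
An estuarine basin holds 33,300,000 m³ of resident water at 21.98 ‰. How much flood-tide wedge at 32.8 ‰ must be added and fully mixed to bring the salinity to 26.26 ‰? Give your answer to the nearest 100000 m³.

21800000 m³

Salt balance: 33,300,000×21.98 + V×32.8 = (33,300,000+V)×26.26
731,934,000 + 32.8V = 874,458,000 + 26.26V
142,524,000 = 6.54V
V = 21,792,660.55 m³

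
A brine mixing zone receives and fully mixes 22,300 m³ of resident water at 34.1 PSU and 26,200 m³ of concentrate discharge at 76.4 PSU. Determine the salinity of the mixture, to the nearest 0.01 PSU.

56.95 PSU

By conservation of dissolved salt,
salt = 22,300×34.1 + 26,200×76.4 = 760,430 + 2,001,680 = 2,762,110
volume = 22,300 + 26,200 = 48,500 m³
S = 2,762,110 / 48,500 = 56.9507 PSU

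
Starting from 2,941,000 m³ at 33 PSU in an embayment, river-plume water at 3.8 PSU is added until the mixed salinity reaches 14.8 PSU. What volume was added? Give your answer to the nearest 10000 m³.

Salt balance: 2,941,000×33 + V×3.8 = (2,941,000+V)×14.8
97,053,000 + 3.8V = 43,526,800 + 14.8V
53,526,200 = 11V
V = 4,866,018.18 m³

4870000 m³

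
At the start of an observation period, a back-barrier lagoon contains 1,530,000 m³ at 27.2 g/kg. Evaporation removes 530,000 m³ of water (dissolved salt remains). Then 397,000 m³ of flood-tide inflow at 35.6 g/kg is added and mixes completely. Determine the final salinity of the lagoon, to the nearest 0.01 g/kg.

After evaporation: salt = 1,530,000×27.2 = 41,616,000; volume = 1,530,000 − 530,000 = 1,000,000 m³
After mixing: salt = 41,616,000 + 397,000×35.6 = 55,749,200; volume = 1,000,000 + 397,000 = 1,397,000 m³
S = 55,749,200 / 1,397,000 = 39.9064 g/kg

39.91 g/kg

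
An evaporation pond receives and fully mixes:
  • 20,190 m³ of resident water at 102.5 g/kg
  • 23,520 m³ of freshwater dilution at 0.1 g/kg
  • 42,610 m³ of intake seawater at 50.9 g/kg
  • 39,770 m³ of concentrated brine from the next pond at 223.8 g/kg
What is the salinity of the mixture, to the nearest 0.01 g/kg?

104.22 g/kg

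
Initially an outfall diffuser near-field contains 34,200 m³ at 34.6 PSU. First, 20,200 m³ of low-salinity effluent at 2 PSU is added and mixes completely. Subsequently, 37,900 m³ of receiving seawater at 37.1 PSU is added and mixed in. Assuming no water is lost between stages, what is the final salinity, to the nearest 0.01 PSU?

Salt balance:
Initial salt = 34,200×34.6 = 1,183,320
After stage 1: salt = 1,183,320 + 20,200×2 = 1,223,720; volume = 54,400 m³; S = 22.495 PSU
After stage 2: salt = 1,223,720 + 37,900×37.1 = 2,629,810; volume = 92,300 m³
S = 2,629,810 / 92,300 = 28.492 PSU

28.49 PSU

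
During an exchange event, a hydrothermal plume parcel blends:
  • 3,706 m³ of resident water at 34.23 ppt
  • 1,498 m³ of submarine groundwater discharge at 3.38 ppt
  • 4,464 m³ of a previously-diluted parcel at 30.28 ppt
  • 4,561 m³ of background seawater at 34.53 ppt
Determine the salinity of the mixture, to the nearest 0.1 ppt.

29.8 ppt

Weighted by volume,
salt = 3,706×34.23 + 1,498×3.38 + 4,464×30.28 + 4,561×34.53 = 126,856.38 + 5,063.24 + 135,169.92 + 157,491.33 = 424,580.87
volume = 3,706 + 1,498 + 4,464 + 4,561 = 14,229 m³
S = 424,580.87 / 14,229 = 29.839 ppt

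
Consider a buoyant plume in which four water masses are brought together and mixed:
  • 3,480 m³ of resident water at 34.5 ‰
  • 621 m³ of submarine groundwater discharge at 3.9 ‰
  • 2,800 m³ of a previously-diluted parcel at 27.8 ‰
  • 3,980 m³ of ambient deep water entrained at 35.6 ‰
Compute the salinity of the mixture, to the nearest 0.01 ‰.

31.43 ‰

By conservation of dissolved salt,
salt = 3,480×34.5 + 621×3.9 + 2,800×27.8 + 3,980×35.6 = 120,060 + 2,421.9 + 77,840 + 141,688 = 342,009.9
volume = 3,480 + 621 + 2,800 + 3,980 = 10,881 m³
S = 342,009.9 / 10,881 = 31.4318 ‰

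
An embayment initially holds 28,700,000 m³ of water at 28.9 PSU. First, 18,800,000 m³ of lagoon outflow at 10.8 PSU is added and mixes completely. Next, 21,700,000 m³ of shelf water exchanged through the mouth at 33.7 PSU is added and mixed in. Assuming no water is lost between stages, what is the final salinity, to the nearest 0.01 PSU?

Mass of salt is conserved:
Initial salt = 28,700,000×28.9 = 829,430,000
After stage 1: salt = 829,430,000 + 18,800,000×10.8 = 1,032,470,000; volume = 47,500,000 m³; S = 21.736 PSU
After stage 2: salt = 1,032,470,000 + 21,700,000×33.7 = 1,763,760,000; volume = 69,200,000 m³
S = 1,763,760,000 / 69,200,000 = 25.4879 PSU

25.49 PSU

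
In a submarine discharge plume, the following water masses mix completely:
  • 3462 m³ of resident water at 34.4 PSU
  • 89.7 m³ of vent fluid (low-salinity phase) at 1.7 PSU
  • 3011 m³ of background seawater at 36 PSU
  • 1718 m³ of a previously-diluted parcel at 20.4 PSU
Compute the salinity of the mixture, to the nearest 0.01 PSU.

Conserving salt mass:
salt = 3,462×34.4 + 89.7×1.7 + 3,011×36 + 1,718×20.4 = 119,092.8 + 152.49 + 108,396 + 35,047.2 = 262,688.49
volume = 3,462 + 89.7 + 3,011 + 1,718 = 8,280.7 m³
S = 262,688.49 / 8,280.7 = 31.723 PSU

31.72 PSU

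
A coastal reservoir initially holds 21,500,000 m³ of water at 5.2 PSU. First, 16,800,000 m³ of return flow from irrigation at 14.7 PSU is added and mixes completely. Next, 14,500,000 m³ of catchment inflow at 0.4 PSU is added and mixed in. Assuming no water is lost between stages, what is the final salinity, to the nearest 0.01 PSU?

6.90 PSU

Weighted by volume,
Initial salt = 21,500,000×5.2 = 111,800,000
After stage 1: salt = 111,800,000 + 16,800,000×14.7 = 358,760,000; volume = 38,300,000 m³; S = 9.367 PSU
After stage 2: salt = 358,760,000 + 14,500,000×0.4 = 364,560,000; volume = 52,800,000 m³
S = 364,560,000 / 52,800,000 = 6.9045 PSU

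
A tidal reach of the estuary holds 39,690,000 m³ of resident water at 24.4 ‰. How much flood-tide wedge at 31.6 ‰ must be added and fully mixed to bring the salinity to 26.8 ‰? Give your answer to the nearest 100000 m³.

19800000 m³

Salt balance: 39,690,000×24.4 + V×31.6 = (39,690,000+V)×26.8
968,436,000 + 31.6V = 1,063,692,000 + 26.8V
95,256,000 = 4.8V
V = 19,845,000 m³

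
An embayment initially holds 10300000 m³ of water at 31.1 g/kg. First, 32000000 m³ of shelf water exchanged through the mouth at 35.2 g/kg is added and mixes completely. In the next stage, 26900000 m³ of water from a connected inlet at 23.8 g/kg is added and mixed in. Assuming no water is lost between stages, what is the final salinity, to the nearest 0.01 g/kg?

30.16 g/kg

Conserving salt mass:
Initial salt = 10,300,000×31.1 = 320,330,000
After stage 1: salt = 320,330,000 + 32,000,000×35.2 = 1,446,730,000; volume = 42,300,000 m³; S = 34.202 g/kg
After stage 2: salt = 1,446,730,000 + 26,900,000×23.8 = 2,086,950,000; volume = 69,200,000 m³
S = 2,086,950,000 / 69,200,000 = 30.1582 g/kg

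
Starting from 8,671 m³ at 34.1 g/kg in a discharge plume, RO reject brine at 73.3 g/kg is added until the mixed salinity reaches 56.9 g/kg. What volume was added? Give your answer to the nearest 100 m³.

12100 m³

Salt balance: 8,671×34.1 + V×73.3 = (8,671+V)×56.9
295,681.1 + 73.3V = 493,379.9 + 56.9V
197,698.8 = 16.4V
V = 12,054.8 m³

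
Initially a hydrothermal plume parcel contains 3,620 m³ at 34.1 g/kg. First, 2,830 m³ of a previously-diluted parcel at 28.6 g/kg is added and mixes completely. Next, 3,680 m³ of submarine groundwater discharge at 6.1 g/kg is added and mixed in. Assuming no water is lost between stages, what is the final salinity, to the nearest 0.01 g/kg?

Total salt / total volume:
Initial salt = 3,620×34.1 = 123,442
After stage 1: salt = 123,442 + 2,830×28.6 = 204,380; volume = 6,450 m³; S = 31.687 g/kg
After stage 2: salt = 204,380 + 3,680×6.1 = 226,828; volume = 10,130 m³
S = 226,828 / 10,130 = 22.3917 g/kg

22.39 g/kg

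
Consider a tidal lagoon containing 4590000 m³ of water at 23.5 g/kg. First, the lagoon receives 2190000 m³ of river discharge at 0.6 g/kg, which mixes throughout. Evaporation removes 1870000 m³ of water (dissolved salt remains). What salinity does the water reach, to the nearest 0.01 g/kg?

22.24 g/kg

After mixing: salt = 4,590,000×23.5 + 2,190,000×0.6 = 109,179,000; volume = 6,780,000 m³
After evaporation: salt unchanged = 109,179,000; volume = 6,780,000 − 1,870,000 = 4,910,000 m³
S = 109,179,000 / 4,910,000 = 22.236 g/kg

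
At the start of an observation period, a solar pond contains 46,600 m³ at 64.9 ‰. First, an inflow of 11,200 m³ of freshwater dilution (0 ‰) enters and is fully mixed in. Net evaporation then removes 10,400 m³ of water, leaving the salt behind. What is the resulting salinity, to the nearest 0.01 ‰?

63.80 ‰

After mixing: salt = 46,600×64.9 + 11,200×0 = 3,024,340; volume = 57,800 m³
After evaporation: salt unchanged = 3,024,340; volume = 57,800 − 10,400 = 47,400 m³
S = 3,024,340 / 47,400 = 63.8046 ‰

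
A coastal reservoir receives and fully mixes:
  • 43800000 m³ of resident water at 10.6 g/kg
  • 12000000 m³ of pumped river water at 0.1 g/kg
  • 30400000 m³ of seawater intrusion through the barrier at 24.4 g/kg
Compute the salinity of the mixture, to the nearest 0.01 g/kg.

14.01 g/kg

Weighted by volume,
salt = 43,800,000×10.6 + 12,000,000×0.1 + 30,400,000×24.4 = 464,280,000 + 1,200,000 + 741,760,000 = 1,207,240,000
volume = 43,800,000 + 12,000,000 + 30,400,000 = 86,200,000 m³
S = 1,207,240,000 / 86,200,000 = 14.0051 g/kg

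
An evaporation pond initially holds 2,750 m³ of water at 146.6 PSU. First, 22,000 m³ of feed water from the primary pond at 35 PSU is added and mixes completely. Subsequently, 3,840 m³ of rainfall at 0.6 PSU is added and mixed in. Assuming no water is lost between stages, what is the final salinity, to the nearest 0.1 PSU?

41.1 PSU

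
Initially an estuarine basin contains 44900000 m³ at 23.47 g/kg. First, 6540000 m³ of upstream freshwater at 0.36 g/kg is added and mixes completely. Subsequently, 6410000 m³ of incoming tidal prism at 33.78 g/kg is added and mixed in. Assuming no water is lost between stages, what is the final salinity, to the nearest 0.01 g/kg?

22.00 g/kg

By conservation of dissolved salt,
Initial salt = 44,900,000×23.47 = 1,053,803,000
After stage 1: salt = 1,053,803,000 + 6,540,000×0.36 = 1,056,157,400; volume = 51,440,000 m³; S = 20.532 g/kg
After stage 2: salt = 1,056,157,400 + 6,410,000×33.78 = 1,272,687,200; volume = 57,850,000 m³
S = 1,272,687,200 / 57,850,000 = 21.9998 g/kg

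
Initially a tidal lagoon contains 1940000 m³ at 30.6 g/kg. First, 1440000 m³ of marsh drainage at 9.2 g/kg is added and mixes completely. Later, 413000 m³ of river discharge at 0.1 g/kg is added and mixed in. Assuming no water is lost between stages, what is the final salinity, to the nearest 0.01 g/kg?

19.15 g/kg

Conserving salt mass:
Initial salt = 1,940,000×30.6 = 59,364,000
After stage 1: salt = 59,364,000 + 1,440,000×9.2 = 72,612,000; volume = 3,380,000 m³; S = 21.483 g/kg
After stage 2: salt = 72,612,000 + 413,000×0.1 = 72,653,300; volume = 3,793,000 m³
S = 72,653,300 / 3,793,000 = 19.1546 g/kg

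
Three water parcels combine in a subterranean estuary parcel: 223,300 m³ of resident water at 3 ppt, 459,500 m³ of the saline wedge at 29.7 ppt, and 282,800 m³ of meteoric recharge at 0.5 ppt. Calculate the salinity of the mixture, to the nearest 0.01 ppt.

Mass of salt is conserved:
salt = 223,300×3 + 459,500×29.7 + 282,800×0.5 = 669,900 + 13,647,150 + 141,400 = 14,458,450
volume = 223,300 + 459,500 + 282,800 = 965,600 m³
S = 14,458,450 / 965,600 = 14.9735 ppt

14.97 ppt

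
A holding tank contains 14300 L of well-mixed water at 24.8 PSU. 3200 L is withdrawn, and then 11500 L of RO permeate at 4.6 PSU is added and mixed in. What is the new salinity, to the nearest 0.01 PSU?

14.52 PSU

Remaining after removal: 11,100 L at 24.8 PSU (salt = 275,280)
After addition: salt = 275,280 + 11,500×4.6 = 328,180; volume = 22,600 L
S = 328,180 / 22,600 = 14.5212 PSU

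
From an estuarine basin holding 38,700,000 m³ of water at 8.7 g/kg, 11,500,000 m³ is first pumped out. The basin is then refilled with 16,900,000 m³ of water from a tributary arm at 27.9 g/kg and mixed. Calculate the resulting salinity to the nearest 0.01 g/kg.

16.06 g/kg

Remaining after removal: 27,200,000 m³ at 8.7 g/kg (salt = 236,640,000)
After addition: salt = 236,640,000 + 16,900,000×27.9 = 708,150,000; volume = 44,100,000 m³
S = 708,150,000 / 44,100,000 = 16.0578 g/kg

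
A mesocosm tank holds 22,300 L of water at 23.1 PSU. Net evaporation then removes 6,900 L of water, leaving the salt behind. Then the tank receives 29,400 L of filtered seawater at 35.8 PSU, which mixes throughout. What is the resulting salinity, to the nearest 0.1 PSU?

After evaporation: salt = 22,300×23.1 = 515,130; volume = 22,300 − 6,900 = 15,400 L
After mixing: salt = 515,130 + 29,400×35.8 = 1,567,650; volume = 15,400 + 29,400 = 44,800 L
S = 1,567,650 / 44,800 = 34.9922 PSU

35.0 PSU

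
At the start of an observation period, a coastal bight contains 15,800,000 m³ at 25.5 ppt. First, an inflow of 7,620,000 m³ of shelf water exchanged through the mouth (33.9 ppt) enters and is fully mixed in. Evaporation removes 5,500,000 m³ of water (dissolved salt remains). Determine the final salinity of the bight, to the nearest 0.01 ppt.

36.90 ppt

After mixing: salt = 15,800,000×25.5 + 7,620,000×33.9 = 661,218,000; volume = 23,420,000 m³
After evaporation: salt unchanged = 661,218,000; volume = 23,420,000 − 5,500,000 = 17,920,000 m³
S = 661,218,000 / 17,920,000 = 36.8983 ppt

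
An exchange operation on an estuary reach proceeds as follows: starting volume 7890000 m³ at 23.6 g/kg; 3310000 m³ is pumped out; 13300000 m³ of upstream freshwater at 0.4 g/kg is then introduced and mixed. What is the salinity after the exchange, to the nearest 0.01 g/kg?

6.34 g/kg

Remaining after removal: 4,580,000 m³ at 23.6 g/kg (salt = 108,088,000)
After addition: salt = 108,088,000 + 13,300,000×0.4 = 113,408,000; volume = 17,880,000 m³
S = 113,408,000 / 17,880,000 = 6.3427 g/kg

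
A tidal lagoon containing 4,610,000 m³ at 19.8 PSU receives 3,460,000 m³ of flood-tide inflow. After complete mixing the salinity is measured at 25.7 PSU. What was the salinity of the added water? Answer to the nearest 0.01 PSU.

33.56 PSU

Salt balance: 4,610,000×19.8 + 3,460,000×S = 8,070,000×25.7
91,278,000 + 3,460,000·S = 207,399,000
S = (207,399,000 − 91,278,000) / 3,460,000 = 33.561 PSU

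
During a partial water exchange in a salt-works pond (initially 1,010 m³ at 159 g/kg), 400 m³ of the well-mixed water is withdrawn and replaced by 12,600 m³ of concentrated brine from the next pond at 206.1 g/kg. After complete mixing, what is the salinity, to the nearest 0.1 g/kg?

203.9 g/kg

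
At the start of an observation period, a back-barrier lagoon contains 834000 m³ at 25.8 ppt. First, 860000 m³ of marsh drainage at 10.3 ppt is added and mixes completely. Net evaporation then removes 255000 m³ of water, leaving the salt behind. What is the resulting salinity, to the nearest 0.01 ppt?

21.11 ppt

After mixing: salt = 834,000×25.8 + 860,000×10.3 = 30,375,200; volume = 1,694,000 m³
After evaporation: salt unchanged = 30,375,200; volume = 1,694,000 − 255,000 = 1,439,000 m³
S = 30,375,200 / 1,439,000 = 21.1085 ppt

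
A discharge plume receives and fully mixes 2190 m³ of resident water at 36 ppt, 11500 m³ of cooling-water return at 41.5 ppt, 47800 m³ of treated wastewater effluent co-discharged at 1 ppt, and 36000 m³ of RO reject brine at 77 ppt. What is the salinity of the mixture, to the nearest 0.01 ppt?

34.63 ppt

Mass of salt is conserved:
salt = 2,190×36 + 11,500×41.5 + 47,800×1 + 36,000×77 = 78,840 + 477,250 + 47,800 + 2,772,000 = 3,375,890
volume = 2,190 + 11,500 + 47,800 + 36,000 = 97,490 m³
S = 3,375,890 / 97,490 = 34.6281 ppt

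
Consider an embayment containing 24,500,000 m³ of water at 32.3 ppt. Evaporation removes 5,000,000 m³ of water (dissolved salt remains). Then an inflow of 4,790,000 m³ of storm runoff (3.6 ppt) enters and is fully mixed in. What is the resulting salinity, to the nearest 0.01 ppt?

33.29 ppt

After evaporation: salt = 24,500,000×32.3 = 791,350,000; volume = 24,500,000 − 5,000,000 = 19,500,000 m³
After mixing: salt = 791,350,000 + 4,790,000×3.6 = 808,594,000; volume = 19,500,000 + 4,790,000 = 24,290,000 m³
S = 808,594,000 / 24,290,000 = 33.2892 ppt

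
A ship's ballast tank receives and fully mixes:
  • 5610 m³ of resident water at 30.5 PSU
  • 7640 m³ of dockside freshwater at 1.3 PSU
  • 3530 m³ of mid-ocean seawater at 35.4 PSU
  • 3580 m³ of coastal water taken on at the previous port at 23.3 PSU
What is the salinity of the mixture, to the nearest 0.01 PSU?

Conserving salt mass:
salt = 5,610×30.5 + 7,640×1.3 + 3,530×35.4 + 3,580×23.3 = 171,105 + 9,932 + 124,962 + 83,414 = 389,413
volume = 5,610 + 7,640 + 3,530 + 3,580 = 20,360 m³
S = 389,413 / 20,360 = 19.1264 PSU

19.13 PSU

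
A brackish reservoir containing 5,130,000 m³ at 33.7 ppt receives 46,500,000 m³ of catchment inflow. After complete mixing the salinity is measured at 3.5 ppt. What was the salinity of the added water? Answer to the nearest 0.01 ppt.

0.17 ppt

Salt balance: 5,130,000×33.7 + 46,500,000×S = 51,630,000×3.5
172,881,000 + 46,500,000·S = 180,705,000
S = (180,705,000 − 172,881,000) / 46,500,000 = 0.1683 ppt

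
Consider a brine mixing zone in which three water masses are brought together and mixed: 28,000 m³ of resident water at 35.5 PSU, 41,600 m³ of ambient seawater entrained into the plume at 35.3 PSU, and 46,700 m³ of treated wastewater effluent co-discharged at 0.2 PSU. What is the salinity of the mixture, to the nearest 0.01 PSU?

Total salt / total volume:
salt = 28,000×35.5 + 41,600×35.3 + 46,700×0.2 = 994,000 + 1,468,480 + 9,340 = 2,471,820
volume = 28,000 + 41,600 + 46,700 = 116,300 m³
S = 2,471,820 / 116,300 = 21.2538 PSU

21.25 PSU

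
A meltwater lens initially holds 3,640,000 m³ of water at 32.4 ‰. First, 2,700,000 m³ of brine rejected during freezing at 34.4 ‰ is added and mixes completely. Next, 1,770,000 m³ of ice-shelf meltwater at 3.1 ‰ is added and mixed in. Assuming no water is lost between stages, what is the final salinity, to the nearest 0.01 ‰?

26.67 ‰

Mass of salt is conserved:
Initial salt = 3,640,000×32.4 = 117,936,000
After stage 1: salt = 117,936,000 + 2,700,000×34.4 = 210,816,000; volume = 6,340,000 m³; S = 33.252 ‰
After stage 2: salt = 210,816,000 + 1,770,000×3.1 = 216,303,000; volume = 8,110,000 m³
S = 216,303,000 / 8,110,000 = 26.6711 ‰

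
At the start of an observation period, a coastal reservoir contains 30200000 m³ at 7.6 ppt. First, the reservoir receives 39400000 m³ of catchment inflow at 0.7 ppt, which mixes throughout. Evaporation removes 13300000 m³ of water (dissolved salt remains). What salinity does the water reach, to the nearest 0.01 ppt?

After mixing: salt = 30,200,000×7.6 + 39,400,000×0.7 = 257,100,000; volume = 69,600,000 m³
After evaporation: salt unchanged = 257,100,000; volume = 69,600,000 − 13,300,000 = 56,300,000 m³
S = 257,100,000 / 56,300,000 = 4.5666 ppt

4.57 ppt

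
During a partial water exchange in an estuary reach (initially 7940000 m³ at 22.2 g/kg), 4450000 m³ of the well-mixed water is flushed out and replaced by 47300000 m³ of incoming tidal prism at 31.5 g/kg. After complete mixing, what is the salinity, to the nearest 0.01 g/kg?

30.86 g/kg

Remaining after removal: 3,490,000 m³ at 22.2 g/kg (salt = 77,478,000)
After addition: salt = 77,478,000 + 47,300,000×31.5 = 1,567,428,000; volume = 50,790,000 m³
S = 1,567,428,000 / 50,790,000 = 30.861 g/kg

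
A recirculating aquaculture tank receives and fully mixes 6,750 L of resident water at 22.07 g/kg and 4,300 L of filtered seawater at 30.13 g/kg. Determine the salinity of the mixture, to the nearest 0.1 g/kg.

By conservation of dissolved salt,
salt = 6,750×22.07 + 4,300×30.13 = 148,972.5 + 129,559 = 278,531.5
volume = 6,750 + 4,300 = 11,050 L
S = 278,531.5 / 11,050 = 25.206 g/kg

25.2 g/kg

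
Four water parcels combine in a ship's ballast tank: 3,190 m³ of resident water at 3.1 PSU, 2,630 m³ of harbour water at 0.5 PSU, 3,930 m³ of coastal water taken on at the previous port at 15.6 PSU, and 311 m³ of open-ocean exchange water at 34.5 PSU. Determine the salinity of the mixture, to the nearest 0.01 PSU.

Weighted by volume,
salt = 3,190×3.1 + 2,630×0.5 + 3,930×15.6 + 311×34.5 = 9,889 + 1,315 + 61,308 + 10,729.5 = 83,241.5
volume = 3,190 + 2,630 + 3,930 + 311 = 10,061 m³
S = 83,241.5 / 10,061 = 8.2737 PSU

8.27 PSU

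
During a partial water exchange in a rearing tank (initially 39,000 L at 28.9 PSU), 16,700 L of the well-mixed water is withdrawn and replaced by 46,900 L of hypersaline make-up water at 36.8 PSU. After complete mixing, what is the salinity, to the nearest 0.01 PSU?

34.25 PSU

Remaining after removal: 22,300 L at 28.9 PSU (salt = 644,470)
After addition: salt = 644,470 + 46,900×36.8 = 2,370,390; volume = 69,200 L
S = 2,370,390 / 69,200 = 34.2542 PSU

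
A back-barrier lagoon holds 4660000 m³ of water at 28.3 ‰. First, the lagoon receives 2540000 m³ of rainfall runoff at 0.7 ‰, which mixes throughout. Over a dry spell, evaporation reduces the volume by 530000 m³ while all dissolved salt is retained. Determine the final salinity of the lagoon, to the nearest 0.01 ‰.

After mixing: salt = 4,660,000×28.3 + 2,540,000×0.7 = 133,656,000; volume = 7,200,000 m³
After evaporation: salt unchanged = 133,656,000; volume = 7,200,000 − 530,000 = 6,670,000 m³
S = 133,656,000 / 6,670,000 = 20.0384 ‰

20.04 ‰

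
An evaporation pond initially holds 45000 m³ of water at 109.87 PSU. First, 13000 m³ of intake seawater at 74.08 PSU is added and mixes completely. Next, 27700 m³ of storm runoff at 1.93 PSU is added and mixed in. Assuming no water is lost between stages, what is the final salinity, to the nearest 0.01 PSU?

69.55 PSU

By conservation of dissolved salt,
Initial salt = 45,000×109.87 = 4,944,150
After stage 1: salt = 4,944,150 + 13,000×74.08 = 5,907,190; volume = 58,000 m³; S = 101.848 PSU
After stage 2: salt = 5,907,190 + 27,700×1.93 = 5,960,651; volume = 85,700 m³
S = 5,960,651 / 85,700 = 69.5525 PSU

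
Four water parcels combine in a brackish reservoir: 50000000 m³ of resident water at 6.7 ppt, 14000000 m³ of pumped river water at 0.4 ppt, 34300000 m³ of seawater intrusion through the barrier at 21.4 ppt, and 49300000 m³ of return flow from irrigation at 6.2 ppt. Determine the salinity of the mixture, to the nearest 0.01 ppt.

9.35 ppt

By conservation of dissolved salt,
salt = 50,000,000×6.7 + 14,000,000×0.4 + 34,300,000×21.4 + 49,300,000×6.2 = 335,000,000 + 5,600,000 + 734,020,000 + 305,660,000 = 1,380,280,000
volume = 50,000,000 + 14,000,000 + 34,300,000 + 49,300,000 = 147,600,000 m³
S = 1,380,280,000 / 147,600,000 = 9.3515 ppt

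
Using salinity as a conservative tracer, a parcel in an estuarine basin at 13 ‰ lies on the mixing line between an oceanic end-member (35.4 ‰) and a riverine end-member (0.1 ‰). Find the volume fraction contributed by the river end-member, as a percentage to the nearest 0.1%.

63.5%

Let f be the freshwater fraction. Salt balance per unit volume:
f×0.1 + (1−f)×35.4 = 13
f = (35.4 − 13) / (35.4 − 0.1) = 22.4/35.3 = 0.6346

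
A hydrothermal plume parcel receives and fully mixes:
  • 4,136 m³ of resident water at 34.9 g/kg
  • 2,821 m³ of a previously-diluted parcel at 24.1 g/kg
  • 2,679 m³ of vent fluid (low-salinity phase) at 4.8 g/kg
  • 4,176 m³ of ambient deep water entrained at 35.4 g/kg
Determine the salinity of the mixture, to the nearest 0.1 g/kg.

27.0 g/kg

Weighted by volume,
salt = 4,136×34.9 + 2,821×24.1 + 2,679×4.8 + 4,176×35.4 = 144,346.4 + 67,986.1 + 12,859.2 + 147,830.4 = 373,022.1
volume = 4,136 + 2,821 + 2,679 + 4,176 = 13,812 m³
S = 373,022.1 / 13,812 = 27.007 g/kg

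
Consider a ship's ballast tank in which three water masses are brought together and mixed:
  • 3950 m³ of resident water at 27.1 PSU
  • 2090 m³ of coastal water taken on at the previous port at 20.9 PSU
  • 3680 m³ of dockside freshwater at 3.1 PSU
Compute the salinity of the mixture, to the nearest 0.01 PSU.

16.68 PSU

Conserving salt mass:
salt = 3,950×27.1 + 2,090×20.9 + 3,680×3.1 = 107,045 + 43,681 + 11,408 = 162,134
volume = 3,950 + 2,090 + 3,680 = 9,720 m³
S = 162,134 / 9,720 = 16.6805 PSU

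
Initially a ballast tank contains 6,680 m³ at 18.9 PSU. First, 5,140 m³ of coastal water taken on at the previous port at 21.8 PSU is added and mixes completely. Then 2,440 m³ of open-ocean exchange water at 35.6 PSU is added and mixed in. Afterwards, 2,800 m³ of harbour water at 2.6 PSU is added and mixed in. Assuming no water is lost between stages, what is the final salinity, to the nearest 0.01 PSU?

19.49 PSU

By conservation of dissolved salt,
Initial salt = 6,680×18.9 = 126,252
After stage 1: salt = 126,252 + 5,140×21.8 = 238,304; volume = 11,820 m³; S = 20.161 PSU
After stage 2: salt = 238,304 + 2,440×35.6 = 325,168; volume = 14,260 m³; S = 22.803 PSU
After stage 3: salt = 325,168 + 2,800×2.6 = 332,448; volume = 17,060 m³
S = 332,448 / 17,060 = 19.487 PSU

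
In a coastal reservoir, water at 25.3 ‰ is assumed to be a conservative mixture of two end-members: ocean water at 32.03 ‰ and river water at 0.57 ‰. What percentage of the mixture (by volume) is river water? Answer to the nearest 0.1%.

21.4%

Let f be the freshwater fraction. Salt balance per unit volume:
f×0.57 + (1−f)×32.03 = 25.3
f = (32.03 − 25.3) / (32.03 − 0.57) = 6.73/31.46 = 0.2139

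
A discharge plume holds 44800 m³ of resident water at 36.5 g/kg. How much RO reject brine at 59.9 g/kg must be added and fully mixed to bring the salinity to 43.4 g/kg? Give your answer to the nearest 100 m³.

18700 m³

Salt balance: 44,800×36.5 + V×59.9 = (44,800+V)×43.4
1,635,200 + 59.9V = 1,944,320 + 43.4V
309,120 = 16.5V
V = 18,734.55 m³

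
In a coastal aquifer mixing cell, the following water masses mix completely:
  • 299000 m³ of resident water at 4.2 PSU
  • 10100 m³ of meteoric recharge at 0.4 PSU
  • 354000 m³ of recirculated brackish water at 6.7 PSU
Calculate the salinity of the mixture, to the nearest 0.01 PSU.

5.48 PSU

By conservation of dissolved salt,
salt = 299,000×4.2 + 10,100×0.4 + 354,000×6.7 = 1,255,800 + 4,040 + 2,371,800 = 3,631,640
volume = 299,000 + 10,100 + 354,000 = 663,100 m³
S = 3,631,640 / 663,100 = 5.4768 PSU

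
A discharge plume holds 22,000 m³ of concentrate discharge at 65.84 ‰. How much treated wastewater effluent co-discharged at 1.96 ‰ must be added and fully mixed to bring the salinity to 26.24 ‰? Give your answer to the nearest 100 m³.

Salt balance: 22,000×65.84 + V×1.96 = (22,000+V)×26.24
1,448,480 + 1.96V = 577,280 + 26.24V
871,200 = 24.28V
V = 35,881.38 m³

35900 m³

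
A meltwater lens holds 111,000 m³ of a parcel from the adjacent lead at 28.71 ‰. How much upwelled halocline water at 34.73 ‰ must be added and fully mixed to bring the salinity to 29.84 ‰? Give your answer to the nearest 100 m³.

25700 m³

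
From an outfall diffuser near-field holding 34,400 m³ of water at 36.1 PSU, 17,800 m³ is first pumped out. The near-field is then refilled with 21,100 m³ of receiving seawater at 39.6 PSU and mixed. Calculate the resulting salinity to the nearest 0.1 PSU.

38.1 PSU

Remaining after removal: 16,600 m³ at 36.1 PSU (salt = 599,260)
After addition: salt = 599,260 + 21,100×39.6 = 1,434,820; volume = 37,700 m³
S = 1,434,820 / 37,700 = 38.0589 PSU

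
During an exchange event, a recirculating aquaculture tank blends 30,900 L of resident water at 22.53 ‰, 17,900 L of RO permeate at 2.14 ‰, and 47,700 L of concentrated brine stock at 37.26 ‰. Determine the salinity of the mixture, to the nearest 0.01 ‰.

26.03 ‰

By conservation of dissolved salt,
salt = 30,900×22.53 + 17,900×2.14 + 47,700×37.26 = 696,177 + 38,306 + 1,777,302 = 2,511,785
volume = 30,900 + 17,900 + 47,700 = 96,500 L
S = 2,511,785 / 96,500 = 26.0289 ‰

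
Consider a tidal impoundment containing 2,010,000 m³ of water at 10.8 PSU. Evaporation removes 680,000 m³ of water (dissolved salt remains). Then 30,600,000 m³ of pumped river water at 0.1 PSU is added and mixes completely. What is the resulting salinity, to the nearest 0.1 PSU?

0.8 PSU

After evaporation: salt = 2,010,000×10.8 = 21,708,000; volume = 2,010,000 − 680,000 = 1,330,000 m³
After mixing: salt = 21,708,000 + 30,600,000×0.1 = 24,768,000; volume = 1,330,000 + 30,600,000 = 31,930,000 m³
S = 24,768,000 / 31,930,000 = 0.7757 PSU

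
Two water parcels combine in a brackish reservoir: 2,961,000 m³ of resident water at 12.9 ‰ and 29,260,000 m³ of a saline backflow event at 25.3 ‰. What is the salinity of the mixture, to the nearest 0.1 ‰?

Conserving salt mass:
salt = 2,961,000×12.9 + 29,260,000×25.3 = 38,196,900 + 740,278,000 = 778,474,900
volume = 2,961,000 + 29,260,000 = 32,221,000 m³
S = 778,474,900 / 32,221,000 = 24.16 ‰

24.2 ‰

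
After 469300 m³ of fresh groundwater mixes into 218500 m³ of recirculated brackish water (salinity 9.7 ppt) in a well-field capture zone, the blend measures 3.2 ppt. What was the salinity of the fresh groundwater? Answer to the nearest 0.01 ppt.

Salt balance: 218,500×9.7 + 469,300×S = 687,800×3.2
2,119,450 + 469,300·S = 2,200,960
S = (2,200,960 − 2,119,450) / 469,300 = 0.1737 ppt

0.17 ppt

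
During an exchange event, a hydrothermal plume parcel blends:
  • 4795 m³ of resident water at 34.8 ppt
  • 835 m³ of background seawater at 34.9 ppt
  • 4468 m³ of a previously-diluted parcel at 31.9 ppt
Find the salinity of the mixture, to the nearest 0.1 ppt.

Salt balance:
salt = 4,795×34.8 + 835×34.9 + 4,468×31.9 = 166,866 + 29,141.5 + 142,529.2 = 338,536.7
volume = 4,795 + 835 + 4,468 = 10,098 m³
S = 338,536.7 / 10,098 = 33.525 ppt

33.5 ppt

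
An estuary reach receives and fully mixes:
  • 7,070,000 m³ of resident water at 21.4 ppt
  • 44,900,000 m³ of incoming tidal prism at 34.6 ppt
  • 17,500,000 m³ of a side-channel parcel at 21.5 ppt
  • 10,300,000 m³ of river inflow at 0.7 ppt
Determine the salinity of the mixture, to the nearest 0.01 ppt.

Conserving salt mass:
salt = 7,070,000×21.4 + 44,900,000×34.6 + 17,500,000×21.5 + 10,300,000×0.7 = 151,298,000 + 1,553,540,000 + 376,250,000 + 7,210,000 = 2,088,298,000
volume = 7,070,000 + 44,900,000 + 17,500,000 + 10,300,000 = 79,770,000 m³
S = 2,088,298,000 / 79,770,000 = 26.179 ppt

26.18 ppt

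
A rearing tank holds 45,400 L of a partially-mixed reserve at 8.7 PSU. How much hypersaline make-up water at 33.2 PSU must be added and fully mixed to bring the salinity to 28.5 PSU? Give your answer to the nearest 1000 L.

Salt balance: 45,400×8.7 + V×33.2 = (45,400+V)×28.5
394,980 + 33.2V = 1,293,900 + 28.5V
898,920 = 4.7V
V = 191,259.57 L

191000 L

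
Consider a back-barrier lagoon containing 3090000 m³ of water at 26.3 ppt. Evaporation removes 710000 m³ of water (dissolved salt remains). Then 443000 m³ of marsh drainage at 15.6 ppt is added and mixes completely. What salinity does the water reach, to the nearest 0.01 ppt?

31.24 ppt

After evaporation: salt = 3,090,000×26.3 = 81,267,000; volume = 3,090,000 − 710,000 = 2,380,000 m³
After mixing: salt = 81,267,000 + 443,000×15.6 = 88,177,800; volume = 2,380,000 + 443,000 = 2,823,000 m³
S = 88,177,800 / 2,823,000 = 31.2355 ppt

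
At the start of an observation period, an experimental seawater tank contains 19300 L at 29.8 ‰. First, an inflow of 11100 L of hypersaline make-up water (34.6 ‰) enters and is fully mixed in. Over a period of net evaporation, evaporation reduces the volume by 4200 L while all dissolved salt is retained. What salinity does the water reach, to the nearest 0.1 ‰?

36.6 ‰

After mixing: salt = 19,300×29.8 + 11,100×34.6 = 959,200; volume = 30,400 L
After evaporation: salt unchanged = 959,200; volume = 30,400 − 4,200 = 26,200 L
S = 959,200 / 26,200 = 36.6107 ‰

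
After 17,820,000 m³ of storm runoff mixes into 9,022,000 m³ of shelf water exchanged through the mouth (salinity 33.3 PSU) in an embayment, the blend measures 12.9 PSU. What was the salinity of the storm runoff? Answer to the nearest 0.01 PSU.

2.57 PSU

Salt balance: 9,022,000×33.3 + 17,820,000×S = 26,842,000×12.9
300,432,600 + 17,820,000·S = 346,261,800
S = (346,261,800 − 300,432,600) / 17,820,000 = 2.5718 PSU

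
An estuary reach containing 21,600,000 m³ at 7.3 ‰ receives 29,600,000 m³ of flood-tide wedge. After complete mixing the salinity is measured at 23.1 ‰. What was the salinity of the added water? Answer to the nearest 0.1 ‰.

Salt balance: 21,600,000×7.3 + 29,600,000×S = 51,200,000×23.1
157,680,000 + 29,600,000·S = 1,182,720,000
S = (1,182,720,000 − 157,680,000) / 29,600,000 = 34.6297 ‰

34.6 ‰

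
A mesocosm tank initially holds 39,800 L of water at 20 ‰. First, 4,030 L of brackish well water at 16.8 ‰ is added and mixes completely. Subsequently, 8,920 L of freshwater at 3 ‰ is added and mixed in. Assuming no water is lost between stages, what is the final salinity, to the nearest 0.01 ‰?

16.88 ‰

By conservation of dissolved salt,
Initial salt = 39,800×20 = 796,000
After stage 1: salt = 796,000 + 4,030×16.8 = 863,704; volume = 43,830 L; S = 19.706 ‰
After stage 2: salt = 863,704 + 8,920×3 = 890,464; volume = 52,750 L
S = 890,464 / 52,750 = 16.8808 ‰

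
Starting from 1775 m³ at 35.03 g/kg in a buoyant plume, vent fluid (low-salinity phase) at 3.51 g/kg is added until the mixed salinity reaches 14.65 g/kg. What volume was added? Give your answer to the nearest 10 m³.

Salt balance: 1,775×35.03 + V×3.51 = (1,775+V)×14.65
62,178.25 + 3.51V = 26,003.75 + 14.65V
36,174.5 = 11.14V
V = 3,247.26 m³

3250 m³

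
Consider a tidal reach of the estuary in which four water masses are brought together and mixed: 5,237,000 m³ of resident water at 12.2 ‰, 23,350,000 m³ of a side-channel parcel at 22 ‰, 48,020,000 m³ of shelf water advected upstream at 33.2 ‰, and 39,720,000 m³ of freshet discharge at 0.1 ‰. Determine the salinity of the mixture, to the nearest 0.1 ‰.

By conservation of dissolved salt,
salt = 5,237,000×12.2 + 23,350,000×22 + 48,020,000×33.2 + 39,720,000×0.1 = 63,891,400 + 513,700,000 + 1,594,264,000 + 3,972,000 = 2,175,827,400
volume = 5,237,000 + 23,350,000 + 48,020,000 + 39,720,000 = 116,327,000 m³
S = 2,175,827,400 / 116,327,000 = 18.704 ‰

18.7 ‰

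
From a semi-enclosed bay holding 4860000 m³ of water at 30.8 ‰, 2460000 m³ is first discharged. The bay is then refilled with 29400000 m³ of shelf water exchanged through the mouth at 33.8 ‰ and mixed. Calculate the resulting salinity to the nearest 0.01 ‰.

33.57 ‰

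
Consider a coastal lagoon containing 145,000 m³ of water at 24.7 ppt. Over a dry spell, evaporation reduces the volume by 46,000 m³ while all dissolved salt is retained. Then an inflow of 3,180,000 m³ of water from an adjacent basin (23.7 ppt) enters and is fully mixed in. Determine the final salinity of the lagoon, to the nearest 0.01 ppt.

24.08 ppt

After evaporation: salt = 145,000×24.7 = 3,581,500; volume = 145,000 − 46,000 = 99,000 m³
After mixing: salt = 3,581,500 + 3,180,000×23.7 = 78,947,500; volume = 99,000 + 3,180,000 = 3,279,000 m³
S = 78,947,500 / 3,279,000 = 24.0767 ppt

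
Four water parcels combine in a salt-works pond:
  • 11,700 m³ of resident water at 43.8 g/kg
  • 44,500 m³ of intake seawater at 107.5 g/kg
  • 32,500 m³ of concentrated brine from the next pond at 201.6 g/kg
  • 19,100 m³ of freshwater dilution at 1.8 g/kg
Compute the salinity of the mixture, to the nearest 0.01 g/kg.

110.23 g/kg

Salt balance:
salt = 11,700×43.8 + 44,500×107.5 + 32,500×201.6 + 19,100×1.8 = 512,460 + 4,783,750 + 6,552,000 + 34,380 = 11,882,590
volume = 11,700 + 44,500 + 32,500 + 19,100 = 107,800 m³
S = 11,882,590 / 107,800 = 110.2281 g/kg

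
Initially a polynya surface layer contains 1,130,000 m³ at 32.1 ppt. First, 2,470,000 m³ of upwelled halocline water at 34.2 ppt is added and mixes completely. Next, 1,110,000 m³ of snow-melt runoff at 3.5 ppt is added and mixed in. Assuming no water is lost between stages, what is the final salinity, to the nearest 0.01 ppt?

Mass of salt is conserved:
Initial salt = 1,130,000×32.1 = 36,273,000
After stage 1: salt = 36,273,000 + 2,470,000×34.2 = 120,747,000; volume = 3,600,000 m³; S = 33.541 ppt
After stage 2: salt = 120,747,000 + 1,110,000×3.5 = 124,632,000; volume = 4,710,000 m³
S = 124,632,000 / 4,710,000 = 26.4611 ppt

26.46 ppt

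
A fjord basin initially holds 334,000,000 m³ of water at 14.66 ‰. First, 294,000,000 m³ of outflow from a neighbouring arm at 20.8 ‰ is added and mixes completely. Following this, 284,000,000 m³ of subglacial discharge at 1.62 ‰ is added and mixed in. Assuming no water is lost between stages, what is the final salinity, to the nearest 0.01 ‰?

12.58 ‰

Conserving salt mass:
Initial salt = 334,000,000×14.66 = 4,896,440,000
After stage 1: salt = 4,896,440,000 + 294,000,000×20.8 = 11,011,640,000; volume = 628,000,000 m³; S = 17.534 ‰
After stage 2: salt = 11,011,640,000 + 284,000,000×1.62 = 11,471,720,000; volume = 912,000,000 m³
S = 11,471,720,000 / 912,000,000 = 12.5786 ‰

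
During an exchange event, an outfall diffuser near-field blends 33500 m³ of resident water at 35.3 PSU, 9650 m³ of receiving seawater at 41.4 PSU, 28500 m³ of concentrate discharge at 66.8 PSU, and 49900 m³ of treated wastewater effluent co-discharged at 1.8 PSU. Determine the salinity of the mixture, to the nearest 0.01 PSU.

29.42 PSU

Salt balance:
salt = 33,500×35.3 + 9,650×41.4 + 28,500×66.8 + 49,900×1.8 = 1,182,550 + 399,510 + 1,903,800 + 89,820 = 3,575,680
volume = 33,500 + 9,650 + 28,500 + 49,900 = 121,550 m³
S = 3,575,680 / 121,550 = 29.4174 PSU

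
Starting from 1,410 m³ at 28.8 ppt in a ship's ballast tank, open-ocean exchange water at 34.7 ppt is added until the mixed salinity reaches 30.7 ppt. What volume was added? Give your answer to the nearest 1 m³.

Salt balance: 1,410×28.8 + V×34.7 = (1,410+V)×30.7
40,608 + 34.7V = 43,287 + 30.7V
2,679 = 4V
V = 669.75 m³

670 m³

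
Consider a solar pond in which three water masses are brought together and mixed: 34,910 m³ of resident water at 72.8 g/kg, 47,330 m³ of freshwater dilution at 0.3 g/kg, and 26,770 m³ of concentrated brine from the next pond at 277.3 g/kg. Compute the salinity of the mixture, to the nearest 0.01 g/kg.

Conserving salt mass:
salt = 34,910×72.8 + 47,330×0.3 + 26,770×277.3 = 2,541,448 + 14,199 + 7,423,321 = 9,978,968
volume = 34,910 + 47,330 + 26,770 = 109,010 m³
S = 9,978,968 / 109,010 = 91.5418 g/kg

91.54 g/kg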